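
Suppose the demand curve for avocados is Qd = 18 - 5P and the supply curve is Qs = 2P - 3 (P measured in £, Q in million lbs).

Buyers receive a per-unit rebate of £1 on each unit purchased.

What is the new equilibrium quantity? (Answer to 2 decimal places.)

Solve the original market: 18 - 5P = 2P - 3, hence P = 3 and Q = 3.
Since buyers' out-of-pocket price is the market price minus the rebate, the effective demand curve becomes Qd = 23 - 5P.
Clearing the new market: 23 - 5P = 2P - 3, so P = 26/7 ≈ 3.7143 and Q = 31/7 ≈ 4.4286.

4.43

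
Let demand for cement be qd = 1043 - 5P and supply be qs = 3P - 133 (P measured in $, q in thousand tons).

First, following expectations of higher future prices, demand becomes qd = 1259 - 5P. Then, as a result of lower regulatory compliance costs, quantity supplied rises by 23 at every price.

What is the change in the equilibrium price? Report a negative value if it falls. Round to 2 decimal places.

Before the shock: 1043 - 5P = 3P - 133 ⇒ 1176 = 8P ⇒ P = 147, q = 308.
The new curves are qd = 1259 - 5P (demand) and qs = 3P - 110 (supply).
Equate the new curves: 1259 - 5P = 3P - 110, giving 1369 = 8P, P = 171.125, q = 403.375.
ΔP = 171.125 − 147 = +24.13.

+24.13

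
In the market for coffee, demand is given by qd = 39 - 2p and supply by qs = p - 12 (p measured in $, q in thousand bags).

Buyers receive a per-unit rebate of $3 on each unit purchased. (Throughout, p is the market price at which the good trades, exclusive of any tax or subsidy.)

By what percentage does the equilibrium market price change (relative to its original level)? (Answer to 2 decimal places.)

Original equilibrium: 39 - 2p = p - 12 gives 51 = 3p, so p = 17 and q = 5.
Since buyers' out-of-pocket price is the market price minus the rebate, the effective demand curve becomes qd = 45 - 2p.
Equate the new curves: 45 - 2p = p - 12, giving 57 = 3p, p = 19, q = 7.
%Δp = (19 − 17) / 17 × 100 = +11.76%.

+11.76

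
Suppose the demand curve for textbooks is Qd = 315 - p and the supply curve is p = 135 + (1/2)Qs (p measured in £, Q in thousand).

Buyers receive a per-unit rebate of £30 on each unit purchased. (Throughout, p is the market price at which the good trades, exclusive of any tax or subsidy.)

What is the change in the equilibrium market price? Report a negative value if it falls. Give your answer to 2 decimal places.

+10.00

Before the shock: 315 - p = 2p - 270 ⇒ 585 = 3p ⇒ p = 195, Q = 120.
Since buyers' out-of-pocket price is the market price minus the rebate, the effective demand curve becomes Qd = 345 - p.
Equate the new curves: 345 - p = 2p - 270, giving 615 = 3p, p = 205, Q = 140.
Δp = 205 − 195 = +10.00.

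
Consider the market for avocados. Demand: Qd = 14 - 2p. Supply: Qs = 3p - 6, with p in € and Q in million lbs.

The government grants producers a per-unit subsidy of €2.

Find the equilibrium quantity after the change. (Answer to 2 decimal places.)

8.40

Initially, 14 - 2p = 3p - 6, so 20 = 5p and p = 4, Q = 6.
Since sellers receive the price plus the subsidy, the effective supply curve becomes Qs = 3p.
Equate the new curves: 14 - 2p = 3p, giving 14 = 5p, p = 2.8, Q = 8.4.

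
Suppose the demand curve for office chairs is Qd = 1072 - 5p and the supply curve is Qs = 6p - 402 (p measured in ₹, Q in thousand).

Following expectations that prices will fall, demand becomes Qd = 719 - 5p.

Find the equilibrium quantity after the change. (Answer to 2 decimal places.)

Original equilibrium: 1072 - 5p = 6p - 402 gives 1474 = 11p, so p = 134 and Q = 402.
The shock moves the curves to Qd = 719 - 5p and Qs = 6p - 402.
Equate the new curves: 719 - 5p = 6p - 402, giving 1121 = 11p, p = 1121/11 ≈ 101.9091, Q = 2304/11 ≈ 209.4545.

209.45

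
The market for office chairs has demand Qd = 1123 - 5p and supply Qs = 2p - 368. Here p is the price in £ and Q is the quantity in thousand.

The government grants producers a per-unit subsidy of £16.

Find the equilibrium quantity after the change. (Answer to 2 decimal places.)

80.86

Original equilibrium: 1123 - 5p = 2p - 368 gives 1491 = 7p, so p = 213 and Q = 58.
Since sellers receive the price plus the subsidy, the effective supply curve becomes Qs = 2p - 336.
New equilibrium: 1123 - 5p = 2p - 336 ⇒ 1459 = 7p ⇒ p = 1459/7 ≈ 208.4286, Q = 566/7 ≈ 80.8571.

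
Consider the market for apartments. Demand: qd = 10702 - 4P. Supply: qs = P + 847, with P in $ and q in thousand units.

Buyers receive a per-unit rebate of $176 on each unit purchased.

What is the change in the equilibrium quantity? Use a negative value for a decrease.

Solve the original market: 10702 - 4P = P + 847, hence P = 1971 and q = 2818.
Since buyers' out-of-pocket price is the market price minus the rebate, the effective demand curve becomes qd = 11406 - 4P.
New equilibrium: 11406 - 4P = P + 847 ⇒ 10559 = 5P ⇒ P = 2111.8, q = 2958.8.
Δq = 2958.8 − 2818 = +140.8.

+140.8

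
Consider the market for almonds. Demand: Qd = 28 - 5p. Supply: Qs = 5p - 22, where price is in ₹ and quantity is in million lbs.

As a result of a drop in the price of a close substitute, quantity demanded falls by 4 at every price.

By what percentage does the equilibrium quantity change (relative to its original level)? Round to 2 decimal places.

Before the shock: 28 - 5p = 5p - 22 ⇒ 50 = 10p ⇒ p = 5, Q = 3.
With the change applied: demand Qd = 24 - 5p, supply Qs = 5p - 22.
Equate the new curves: 24 - 5p = 5p - 22, giving 46 = 10p, p = 4.6, Q = 1.
%ΔQ = (1 − 3) / 3 × 100 = -66.67%.

-66.67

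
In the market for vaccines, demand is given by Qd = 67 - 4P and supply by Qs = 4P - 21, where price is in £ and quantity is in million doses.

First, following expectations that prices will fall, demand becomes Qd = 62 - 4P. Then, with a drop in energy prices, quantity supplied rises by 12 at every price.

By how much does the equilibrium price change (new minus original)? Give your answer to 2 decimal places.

Before the shock: 67 - 4P = 4P - 21 ⇒ 88 = 8P ⇒ P = 11, Q = 23.
The new curves are Qd = 62 - 4P (demand) and Qs = 4P - 9 (supply).
Setting them equal: 62 - 4P = 4P - 9 → 71 = 8P, so P = 8.875 and Q = 26.5.
ΔP = 8.875 − 11 = -2.13.

-2.13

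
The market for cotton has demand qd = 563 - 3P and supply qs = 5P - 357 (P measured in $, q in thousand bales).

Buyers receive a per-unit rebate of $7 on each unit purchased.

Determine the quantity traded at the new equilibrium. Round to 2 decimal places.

231.13

Original equilibrium: 563 - 3P = 5P - 357 gives 920 = 8P, so P = 115 and q = 218.
Since buyers' out-of-pocket price is the market price minus the rebate, the effective demand curve becomes qd = 584 - 3P.
Clearing the new market: 584 - 3P = 5P - 357, so P = 117.625 and q = 231.125.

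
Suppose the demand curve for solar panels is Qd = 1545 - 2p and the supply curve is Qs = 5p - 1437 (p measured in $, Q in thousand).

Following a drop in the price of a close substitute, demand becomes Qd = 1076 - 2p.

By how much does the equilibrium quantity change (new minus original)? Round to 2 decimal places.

Solve the original market: 1545 - 2p = 5p - 1437, hence p = 426 and Q = 693.
The new curves are Qd = 1076 - 2p (demand) and Qs = 5p - 1437 (supply).
New equilibrium: 1076 - 2p = 5p - 1437 ⇒ 2513 = 7p ⇒ p = 359, Q = 358.
ΔQ = 358 − 693 = -335.00.

-335.00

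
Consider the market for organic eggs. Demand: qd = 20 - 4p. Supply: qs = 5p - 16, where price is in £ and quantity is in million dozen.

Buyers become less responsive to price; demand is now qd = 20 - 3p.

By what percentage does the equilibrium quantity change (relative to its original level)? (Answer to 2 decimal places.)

Initially, 20 - 4p = 5p - 16, so 36 = 9p and p = 4, q = 4.
The new curves are qd = 20 - 3p (demand) and qs = 5p - 16 (supply).
Equate the new curves: 20 - 3p = 5p - 16, giving 36 = 8p, p = 4.5, q = 6.5.
%Δq = (6.5 − 4) / 4 × 100 = +62.50%.

+62.50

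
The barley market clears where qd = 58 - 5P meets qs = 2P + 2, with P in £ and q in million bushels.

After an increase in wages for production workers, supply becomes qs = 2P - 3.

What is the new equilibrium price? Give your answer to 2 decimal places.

Before the shock: 58 - 5P = 2P + 2 ⇒ 56 = 7P ⇒ P = 8, q = 18.
With the change applied: demand qd = 58 - 5P, supply qs = 2P - 3.
Setting them equal: 58 - 5P = 2P - 3 → 61 = 7P, so P = 61/7 ≈ 8.7143 and q = 101/7 ≈ 14.4286.

8.71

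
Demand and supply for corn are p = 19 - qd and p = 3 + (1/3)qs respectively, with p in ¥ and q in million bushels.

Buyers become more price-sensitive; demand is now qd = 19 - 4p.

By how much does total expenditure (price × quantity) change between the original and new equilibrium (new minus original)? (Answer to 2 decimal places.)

Before the shock: 19 - p = 3p - 9 ⇒ 28 = 4p ⇒ p = 7, q = 12.
After the shift, demand is qd = 19 - 4p and supply is qs = 3p - 9.
Equate the new curves: 19 - 4p = 3p - 9, giving 28 = 7p, p = 4, q = 3.
Expenditure moves from 7×12 = 84 to 4×3 = 12; change = -72.00.

-72.00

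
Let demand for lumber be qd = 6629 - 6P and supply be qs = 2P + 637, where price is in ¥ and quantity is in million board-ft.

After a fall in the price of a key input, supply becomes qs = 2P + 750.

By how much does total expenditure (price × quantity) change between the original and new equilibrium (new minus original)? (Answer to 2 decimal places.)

Original equilibrium: 6629 - 6P = 2P + 637 gives 5992 = 8P, so P = 749 and q = 2135.
The shock moves the curves to qd = 6629 - 6P and qs = 2P + 750.
New equilibrium: 6629 - 6P = 2P + 750 ⇒ 5879 = 8P ⇒ P = 734.875, q = 2219.75.
Expenditure moves from 749×2135 = 1599115 to 734.875×2219.75 = 1631238.78125; change = +32123.78.

+32123.78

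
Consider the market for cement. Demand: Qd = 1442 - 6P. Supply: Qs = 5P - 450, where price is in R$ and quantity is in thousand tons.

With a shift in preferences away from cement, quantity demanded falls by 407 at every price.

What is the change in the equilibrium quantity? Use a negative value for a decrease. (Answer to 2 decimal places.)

Solve the original market: 1442 - 6P = 5P - 450, hence P = 172 and Q = 410.
The new curves are Qd = 1035 - 6P (demand) and Qs = 5P - 450 (supply).
Clearing the new market: 1035 - 6P = 5P - 450, so P = 135 and Q = 225.
ΔQ = 225 − 410 = -185.00.

-185.00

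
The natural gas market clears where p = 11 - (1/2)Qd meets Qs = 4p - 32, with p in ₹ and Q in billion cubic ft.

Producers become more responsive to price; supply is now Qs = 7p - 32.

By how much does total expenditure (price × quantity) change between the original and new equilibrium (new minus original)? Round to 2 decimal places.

Solve the original market: 22 - 2p = 4p - 32, hence p = 9 and Q = 4.
After the shift, demand is Qd = 22 - 2p and supply is Qs = 7p - 32.
New equilibrium: 22 - 2p = 7p - 32 ⇒ 54 = 9p ⇒ p = 6, Q = 10.
Expenditure moves from 9×4 = 36 to 6×10 = 60; change = +24.00.

+24.00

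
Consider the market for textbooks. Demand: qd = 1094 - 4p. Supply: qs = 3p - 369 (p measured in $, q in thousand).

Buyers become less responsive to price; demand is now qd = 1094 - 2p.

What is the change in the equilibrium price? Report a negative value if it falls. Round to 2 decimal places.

+83.60

Solve the original market: 1094 - 4p = 3p - 369, hence p = 209 and q = 258.
The shock moves the curves to qd = 1094 - 2p and qs = 3p - 369.
Clearing the new market: 1094 - 2p = 3p - 369, so p = 292.6 and q = 508.8.
Δp = 292.6 − 209 = +83.60.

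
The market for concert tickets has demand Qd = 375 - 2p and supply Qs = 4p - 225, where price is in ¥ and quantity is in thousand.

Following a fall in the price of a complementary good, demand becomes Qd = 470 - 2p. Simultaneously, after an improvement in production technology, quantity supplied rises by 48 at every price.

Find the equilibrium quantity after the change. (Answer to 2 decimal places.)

Original equilibrium: 375 - 2p = 4p - 225 gives 600 = 6p, so p = 100 and Q = 175.
After the shift, demand is Qd = 470 - 2p and supply is Qs = 4p - 177.
New equilibrium: 470 - 2p = 4p - 177 ⇒ 647 = 6p ⇒ p = 647/6 ≈ 107.8333, Q = 763/3 ≈ 254.3333.

254.33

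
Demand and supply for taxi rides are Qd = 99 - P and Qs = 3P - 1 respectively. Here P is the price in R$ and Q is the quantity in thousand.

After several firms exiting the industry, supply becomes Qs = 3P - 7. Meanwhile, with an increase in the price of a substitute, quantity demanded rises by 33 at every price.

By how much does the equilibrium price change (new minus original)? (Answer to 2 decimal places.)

+9.75

Before the shock: 99 - P = 3P - 1 ⇒ 100 = 4P ⇒ P = 25, Q = 74.
After the shift, demand is Qd = 132 - P and supply is Qs = 3P - 7.
Clearing the new market: 132 - P = 3P - 7, so P = 34.75 and Q = 97.25.
ΔP = 34.75 − 25 = +9.75.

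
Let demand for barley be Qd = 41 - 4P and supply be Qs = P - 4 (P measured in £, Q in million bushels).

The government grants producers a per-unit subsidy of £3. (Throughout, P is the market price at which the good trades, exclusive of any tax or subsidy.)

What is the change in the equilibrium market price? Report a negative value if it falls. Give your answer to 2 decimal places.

Before the shock: 41 - 4P = P - 4 ⇒ 45 = 5P ⇒ P = 9, Q = 5.
Since sellers receive the price plus the subsidy, the effective supply curve becomes Qs = P - 1.
Setting them equal: 41 - 4P = P - 1 → 42 = 5P, so P = 8.4 and Q = 7.4.
ΔP = 8.4 − 9 = -0.60.

-0.60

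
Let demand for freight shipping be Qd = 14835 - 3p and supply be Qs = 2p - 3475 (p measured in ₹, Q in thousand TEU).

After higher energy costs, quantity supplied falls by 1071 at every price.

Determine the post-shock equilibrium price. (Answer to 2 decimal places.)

3876.20

Before the shock: 14835 - 3p = 2p - 3475 ⇒ 18310 = 5p ⇒ p = 3662, Q = 3849.
With the change applied: demand Qd = 14835 - 3p, supply Qs = 2p - 4546.
Setting them equal: 14835 - 3p = 2p - 4546 → 19381 = 5p, so p = 3876.2 and Q = 3206.4.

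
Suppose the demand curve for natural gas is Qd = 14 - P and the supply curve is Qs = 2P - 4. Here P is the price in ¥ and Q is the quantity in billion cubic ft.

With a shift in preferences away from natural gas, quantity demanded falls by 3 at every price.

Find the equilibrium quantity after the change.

Original equilibrium: 14 - P = 2P - 4 gives 18 = 3P, so P = 6 and Q = 8.
After the shift, demand is Qd = 11 - P and supply is Qs = 2P - 4.
New equilibrium: 11 - P = 2P - 4 ⇒ 15 = 3P ⇒ P = 5, Q = 6.

6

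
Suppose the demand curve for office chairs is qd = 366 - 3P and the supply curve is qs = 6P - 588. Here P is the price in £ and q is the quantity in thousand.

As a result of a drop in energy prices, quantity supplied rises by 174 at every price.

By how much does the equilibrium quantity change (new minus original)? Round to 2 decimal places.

+58.00

Before the shock: 366 - 3P = 6P - 588 ⇒ 954 = 9P ⇒ P = 106, q = 48.
The shock moves the curves to qd = 366 - 3P and qs = 6P - 414.
Equate the new curves: 366 - 3P = 6P - 414, giving 780 = 9P, P = 260/3 ≈ 86.6667, q = 106.
Δq = 106 − 48 = +58.00.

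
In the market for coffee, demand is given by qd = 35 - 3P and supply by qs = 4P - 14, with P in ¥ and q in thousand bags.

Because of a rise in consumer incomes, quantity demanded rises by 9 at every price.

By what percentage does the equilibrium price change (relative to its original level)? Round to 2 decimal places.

Initially, 35 - 3P = 4P - 14, so 49 = 7P and P = 7, q = 14.
The shock moves the curves to qd = 44 - 3P and qs = 4P - 14.
Clearing the new market: 44 - 3P = 4P - 14, so P = 58/7 ≈ 8.2857 and q = 134/7 ≈ 19.1429.
%ΔP = (8.2857 − 7) / 7 × 100 = +18.37%.

+18.37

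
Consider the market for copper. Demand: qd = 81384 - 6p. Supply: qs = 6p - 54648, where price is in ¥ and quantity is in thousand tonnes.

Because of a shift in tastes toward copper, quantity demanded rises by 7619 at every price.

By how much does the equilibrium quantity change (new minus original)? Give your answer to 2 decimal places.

+3809.50

Solve the original market: 81384 - 6p = 6p - 54648, hence p = 11336 and q = 13368.
After the shift, demand is qd = 89003 - 6p and supply is qs = 6p - 54648.
Setting them equal: 89003 - 6p = 6p - 54648 → 143651 = 12p, so p = 143651/12 ≈ 11970.9167 and q = 17177.5.
Δq = 17177.5 − 13368 = +3809.50.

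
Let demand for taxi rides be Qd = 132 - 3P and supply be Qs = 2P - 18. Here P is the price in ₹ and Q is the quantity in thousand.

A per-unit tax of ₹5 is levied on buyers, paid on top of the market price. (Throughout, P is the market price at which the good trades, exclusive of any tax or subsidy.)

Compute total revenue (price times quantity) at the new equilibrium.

Original equilibrium: 132 - 3P = 2P - 18 gives 150 = 5P, so P = 30 and Q = 42.
Since buyers pay the price plus the tax, the effective demand curve becomes Qd = 117 - 3P.
Setting them equal: 117 - 3P = 2P - 18 → 135 = 5P, so P = 27 and Q = 36.
New expenditure = 27 × 36 = 972.

972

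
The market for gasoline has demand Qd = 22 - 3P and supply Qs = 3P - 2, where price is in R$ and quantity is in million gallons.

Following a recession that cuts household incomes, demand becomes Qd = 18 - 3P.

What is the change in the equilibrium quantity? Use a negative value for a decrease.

Original equilibrium: 22 - 3P = 3P - 2 gives 24 = 6P, so P = 4 and Q = 10.
The shock moves the curves to Qd = 18 - 3P and Qs = 3P - 2.
Setting them equal: 18 - 3P = 3P - 2 → 20 = 6P, so P = 10/3 ≈ 3.3333 and Q = 8.
ΔQ = 8 − 10 = -2.

-2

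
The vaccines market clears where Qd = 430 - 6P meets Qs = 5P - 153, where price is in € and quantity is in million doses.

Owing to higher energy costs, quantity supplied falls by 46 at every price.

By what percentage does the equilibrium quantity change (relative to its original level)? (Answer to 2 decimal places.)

-22.40

Before the shock: 430 - 6P = 5P - 153 ⇒ 583 = 11P ⇒ P = 53, Q = 112.
The shock moves the curves to Qd = 430 - 6P and Qs = 5P - 199.
Clearing the new market: 430 - 6P = 5P - 199, so P = 629/11 ≈ 57.1818 and Q = 956/11 ≈ 86.9091.
%ΔQ = (86.9091 − 112) / 112 × 100 = -22.40%.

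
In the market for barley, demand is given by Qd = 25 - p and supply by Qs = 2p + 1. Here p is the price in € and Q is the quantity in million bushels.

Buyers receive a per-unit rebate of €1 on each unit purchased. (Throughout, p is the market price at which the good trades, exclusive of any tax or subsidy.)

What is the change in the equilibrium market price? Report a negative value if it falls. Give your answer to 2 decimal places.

Before the shock: 25 - p = 2p + 1 ⇒ 24 = 3p ⇒ p = 8, Q = 17.
Since buyers' out-of-pocket price is the market price minus the rebate, the effective demand curve becomes Qd = 26 - p.
New equilibrium: 26 - p = 2p + 1 ⇒ 25 = 3p ⇒ p = 25/3 ≈ 8.3333, Q = 53/3 ≈ 17.6667.
Δp = 8.3333 − 8 = +0.33.

+0.33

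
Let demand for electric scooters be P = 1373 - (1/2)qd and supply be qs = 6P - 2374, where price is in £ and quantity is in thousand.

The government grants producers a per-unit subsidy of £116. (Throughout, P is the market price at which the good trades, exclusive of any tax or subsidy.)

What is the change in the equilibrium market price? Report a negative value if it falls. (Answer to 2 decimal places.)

Solve the original market: 2746 - 2P = 6P - 2374, hence P = 640 and q = 1466.
Since sellers receive the price plus the subsidy, the effective supply curve becomes qs = 6P - 1678.
Equate the new curves: 2746 - 2P = 6P - 1678, giving 4424 = 8P, P = 553, q = 1640.
ΔP = 553 − 640 = -87.00.

-87.00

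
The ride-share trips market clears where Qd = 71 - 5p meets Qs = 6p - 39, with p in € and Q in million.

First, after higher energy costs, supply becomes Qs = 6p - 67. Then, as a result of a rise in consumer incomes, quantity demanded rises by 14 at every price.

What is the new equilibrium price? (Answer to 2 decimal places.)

13.82

Before the shock: 71 - 5p = 6p - 39 ⇒ 110 = 11p ⇒ p = 10, Q = 21.
After the shift, demand is Qd = 85 - 5p and supply is Qs = 6p - 67.
Equate the new curves: 85 - 5p = 6p - 67, giving 152 = 11p, p = 152/11 ≈ 13.8182, Q = 175/11 ≈ 15.9091.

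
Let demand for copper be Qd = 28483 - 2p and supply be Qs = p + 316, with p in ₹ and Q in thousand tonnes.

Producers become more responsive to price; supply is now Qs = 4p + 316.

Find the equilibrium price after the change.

4694.5

Initially, 28483 - 2p = p + 316, so 28167 = 3p and p = 9389, Q = 9705.
The shock moves the curves to Qd = 28483 - 2p and Qs = 4p + 316.
Setting them equal: 28483 - 2p = 4p + 316 → 28167 = 6p, so p = 4694.5 and Q = 19094.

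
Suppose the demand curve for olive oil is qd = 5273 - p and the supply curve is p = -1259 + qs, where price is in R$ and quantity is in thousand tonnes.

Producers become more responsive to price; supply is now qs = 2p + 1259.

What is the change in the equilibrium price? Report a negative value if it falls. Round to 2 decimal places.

-669.00

Solve the original market: 5273 - p = p + 1259, hence p = 2007 and q = 3266.
With the change applied: demand qd = 5273 - p, supply qs = 2p + 1259.
Equate the new curves: 5273 - p = 2p + 1259, giving 4014 = 3p, p = 1338, q = 3935.
Δp = 1338 − 2007 = -669.00.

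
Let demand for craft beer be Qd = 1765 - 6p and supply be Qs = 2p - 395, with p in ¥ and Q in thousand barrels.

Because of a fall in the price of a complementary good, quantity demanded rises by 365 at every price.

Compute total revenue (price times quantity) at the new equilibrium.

Initially, 1765 - 6p = 2p - 395, so 2160 = 8p and p = 270, Q = 145.
After the shift, demand is Qd = 2130 - 6p and supply is Qs = 2p - 395.
Equate the new curves: 2130 - 6p = 2p - 395, giving 2525 = 8p, p = 315.625, Q = 236.25.
New expenditure = 315.625 × 236.25 = 74566.40625.

74566.40625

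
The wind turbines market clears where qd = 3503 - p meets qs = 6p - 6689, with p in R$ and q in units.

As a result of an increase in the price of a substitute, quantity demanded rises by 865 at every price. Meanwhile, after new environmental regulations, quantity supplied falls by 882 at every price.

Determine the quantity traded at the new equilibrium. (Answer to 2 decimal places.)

Before the shock: 3503 - p = 6p - 6689 ⇒ 10192 = 7p ⇒ p = 1456, q = 2047.
After the shift, demand is qd = 4368 - p and supply is qs = 6p - 7571.
Setting them equal: 4368 - p = 6p - 7571 → 11939 = 7p, so p = 11939/7 ≈ 1705.5714 and q = 18637/7 ≈ 2662.4286.

2662.43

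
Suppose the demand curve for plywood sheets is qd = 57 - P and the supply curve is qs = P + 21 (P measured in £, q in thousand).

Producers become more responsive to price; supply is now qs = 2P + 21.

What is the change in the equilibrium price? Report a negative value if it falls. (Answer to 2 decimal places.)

Solve the original market: 57 - P = P + 21, hence P = 18 and q = 39.
With the change applied: demand qd = 57 - P, supply qs = 2P + 21.
New equilibrium: 57 - P = 2P + 21 ⇒ 36 = 3P ⇒ P = 12, q = 45.
ΔP = 12 − 18 = -6.00.

-6.00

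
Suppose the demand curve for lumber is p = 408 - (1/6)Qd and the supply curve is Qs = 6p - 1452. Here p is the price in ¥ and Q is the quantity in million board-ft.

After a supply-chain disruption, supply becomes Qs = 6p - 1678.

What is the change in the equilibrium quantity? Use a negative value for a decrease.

-113

Solve the original market: 2448 - 6p = 6p - 1452, hence p = 325 and Q = 498.
The shock moves the curves to Qd = 2448 - 6p and Qs = 6p - 1678.
New equilibrium: 2448 - 6p = 6p - 1678 ⇒ 4126 = 12p ⇒ p = 2063/6 ≈ 343.8333, Q = 385.
ΔQ = 385 − 498 = -113.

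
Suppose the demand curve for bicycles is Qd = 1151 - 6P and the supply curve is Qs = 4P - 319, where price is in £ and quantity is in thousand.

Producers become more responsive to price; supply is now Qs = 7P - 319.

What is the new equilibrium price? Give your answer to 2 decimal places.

Before the shock: 1151 - 6P = 4P - 319 ⇒ 1470 = 10P ⇒ P = 147, Q = 269.
With the change applied: demand Qd = 1151 - 6P, supply Qs = 7P - 319.
Clearing the new market: 1151 - 6P = 7P - 319, so P = 1470/13 ≈ 113.0769 and Q = 6143/13 ≈ 472.5385.

113.08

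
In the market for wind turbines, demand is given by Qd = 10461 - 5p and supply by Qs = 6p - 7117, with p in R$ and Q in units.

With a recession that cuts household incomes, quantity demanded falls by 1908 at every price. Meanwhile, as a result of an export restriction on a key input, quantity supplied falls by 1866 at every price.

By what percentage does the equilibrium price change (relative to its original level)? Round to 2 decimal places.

Initially, 10461 - 5p = 6p - 7117, so 17578 = 11p and p = 1598, Q = 2471.
The shock moves the curves to Qd = 8553 - 5p and Qs = 6p - 8983.
Setting them equal: 8553 - 5p = 6p - 8983 → 17536 = 11p, so p = 17536/11 ≈ 1594.1818 and Q = 6403/11 ≈ 582.0909.
%Δp = (1594.1818 − 1598) / 1598 × 100 = -0.24%.

-0.24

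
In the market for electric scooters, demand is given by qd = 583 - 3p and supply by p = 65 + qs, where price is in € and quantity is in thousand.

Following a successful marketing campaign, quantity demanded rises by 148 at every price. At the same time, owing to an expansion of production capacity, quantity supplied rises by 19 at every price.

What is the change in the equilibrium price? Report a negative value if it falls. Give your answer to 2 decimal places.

+32.25

Solve the original market: 583 - 3p = p - 65, hence p = 162 and q = 97.
The new curves are qd = 731 - 3p (demand) and qs = p - 46 (supply).
Clearing the new market: 731 - 3p = p - 46, so p = 194.25 and q = 148.25.
Δp = 194.25 − 162 = +32.25.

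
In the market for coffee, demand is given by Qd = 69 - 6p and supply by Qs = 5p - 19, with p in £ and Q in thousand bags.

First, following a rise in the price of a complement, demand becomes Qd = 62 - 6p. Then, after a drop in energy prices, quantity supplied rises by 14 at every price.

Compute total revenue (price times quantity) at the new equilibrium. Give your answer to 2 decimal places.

Original equilibrium: 69 - 6p = 5p - 19 gives 88 = 11p, so p = 8 and Q = 21.
The new curves are Qd = 62 - 6p (demand) and Qs = 5p - 5 (supply).
Equate the new curves: 62 - 6p = 5p - 5, giving 67 = 11p, p = 67/11 ≈ 6.0909, Q = 280/11 ≈ 25.4545.
New expenditure = 6.0909 × 25.4545 = 155.04.

155.04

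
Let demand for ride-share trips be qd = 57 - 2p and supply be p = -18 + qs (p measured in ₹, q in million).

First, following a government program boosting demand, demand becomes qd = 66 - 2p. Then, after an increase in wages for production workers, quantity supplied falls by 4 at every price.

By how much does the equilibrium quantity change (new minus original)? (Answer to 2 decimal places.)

Solve the original market: 57 - 2p = p + 18, hence p = 13 and q = 31.
The new curves are qd = 66 - 2p (demand) and qs = p + 14 (supply).
Setting them equal: 66 - 2p = p + 14 → 52 = 3p, so p = 52/3 ≈ 17.3333 and q = 94/3 ≈ 31.3333.
Δq = 31.3333 − 31 = +0.33.

+0.33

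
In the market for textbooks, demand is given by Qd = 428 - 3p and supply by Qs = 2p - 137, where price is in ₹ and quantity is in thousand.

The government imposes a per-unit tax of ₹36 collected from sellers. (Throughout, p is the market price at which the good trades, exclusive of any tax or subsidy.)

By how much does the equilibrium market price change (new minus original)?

+14.4

Before the shock: 428 - 3p = 2p - 137 ⇒ 565 = 5p ⇒ p = 113, Q = 89.
Since sellers keep the price net of the tax, the effective supply curve becomes Qs = 2p - 209.
Setting them equal: 428 - 3p = 2p - 209 → 637 = 5p, so p = 127.4 and Q = 45.8.
Δp = 127.4 − 113 = +14.4.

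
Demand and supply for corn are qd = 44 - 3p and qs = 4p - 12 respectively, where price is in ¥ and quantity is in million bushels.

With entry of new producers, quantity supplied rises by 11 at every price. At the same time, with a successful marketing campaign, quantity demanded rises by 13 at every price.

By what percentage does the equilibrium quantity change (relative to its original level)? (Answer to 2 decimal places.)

Initially, 44 - 3p = 4p - 12, so 56 = 7p and p = 8, q = 20.
After the shift, demand is qd = 57 - 3p and supply is qs = 4p - 1.
New equilibrium: 57 - 3p = 4p - 1 ⇒ 58 = 7p ⇒ p = 58/7 ≈ 8.2857, q = 225/7 ≈ 32.1429.
%Δq = (32.1429 − 20) / 20 × 100 = +60.71%.

+60.71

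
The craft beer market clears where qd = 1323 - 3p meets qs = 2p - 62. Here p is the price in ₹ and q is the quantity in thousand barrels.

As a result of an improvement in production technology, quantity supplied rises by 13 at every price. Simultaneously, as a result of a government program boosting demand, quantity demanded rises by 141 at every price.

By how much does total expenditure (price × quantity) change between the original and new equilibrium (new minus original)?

+32022.12

Before the shock: 1323 - 3p = 2p - 62 ⇒ 1385 = 5p ⇒ p = 277, q = 492.
The shock moves the curves to qd = 1464 - 3p and qs = 2p - 49.
Equate the new curves: 1464 - 3p = 2p - 49, giving 1513 = 5p, p = 302.6, q = 556.2.
Expenditure moves from 277×492 = 136284 to 302.6×556.2 = 168306.12; change = +32022.12.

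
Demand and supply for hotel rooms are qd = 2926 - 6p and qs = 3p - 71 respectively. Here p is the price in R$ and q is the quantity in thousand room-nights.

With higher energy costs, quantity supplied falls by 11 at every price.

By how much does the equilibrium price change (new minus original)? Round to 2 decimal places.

Original equilibrium: 2926 - 6p = 3p - 71 gives 2997 = 9p, so p = 333 and q = 928.
The new curves are qd = 2926 - 6p (demand) and qs = 3p - 82 (supply).
New equilibrium: 2926 - 6p = 3p - 82 ⇒ 3008 = 9p ⇒ p = 3008/9 ≈ 334.2222, q = 2762/3 ≈ 920.6667.
Δp = 334.2222 − 333 = +1.22.

+1.22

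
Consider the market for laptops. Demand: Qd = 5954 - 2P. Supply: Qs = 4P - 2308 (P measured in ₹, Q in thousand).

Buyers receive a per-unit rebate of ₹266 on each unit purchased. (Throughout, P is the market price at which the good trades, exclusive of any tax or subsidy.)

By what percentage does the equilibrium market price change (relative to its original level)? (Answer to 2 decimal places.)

Initially, 5954 - 2P = 4P - 2308, so 8262 = 6P and P = 1377, Q = 3200.
Since buyers' out-of-pocket price is the market price minus the rebate, the effective demand curve becomes Qd = 6486 - 2P.
New equilibrium: 6486 - 2P = 4P - 2308 ⇒ 8794 = 6P ⇒ P = 4397/3 ≈ 1465.6667, Q = 10664/3 ≈ 3554.6667.
%ΔP = (1465.6667 − 1377) / 1377 × 100 = +6.44%.

+6.44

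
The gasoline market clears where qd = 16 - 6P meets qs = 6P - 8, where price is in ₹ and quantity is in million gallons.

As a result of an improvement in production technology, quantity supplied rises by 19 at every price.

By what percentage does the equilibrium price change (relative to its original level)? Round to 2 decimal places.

-79.17

Before the shock: 16 - 6P = 6P - 8 ⇒ 24 = 12P ⇒ P = 2, q = 4.
With the change applied: demand qd = 16 - 6P, supply qs = 6P + 11.
Clearing the new market: 16 - 6P = 6P + 11, so P = 5/12 ≈ 0.4167 and q = 13.5.
%ΔP = (0.4167 − 2) / 2 × 100 = -79.17%.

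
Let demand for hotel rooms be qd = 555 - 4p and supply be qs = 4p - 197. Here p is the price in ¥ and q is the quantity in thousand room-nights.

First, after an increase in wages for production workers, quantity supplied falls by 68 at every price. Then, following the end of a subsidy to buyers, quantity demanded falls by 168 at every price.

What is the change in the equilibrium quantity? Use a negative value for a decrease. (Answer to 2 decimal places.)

-118.00

Solve the original market: 555 - 4p = 4p - 197, hence p = 94 and q = 179.
With the change applied: demand qd = 387 - 4p, supply qs = 4p - 265.
Clearing the new market: 387 - 4p = 4p - 265, so p = 81.5 and q = 61.
Δq = 61 − 179 = -118.00.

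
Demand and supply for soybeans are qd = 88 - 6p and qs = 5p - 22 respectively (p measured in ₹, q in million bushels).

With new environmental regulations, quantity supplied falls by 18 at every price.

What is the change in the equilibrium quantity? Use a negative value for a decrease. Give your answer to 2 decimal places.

-9.82

Original equilibrium: 88 - 6p = 5p - 22 gives 110 = 11p, so p = 10 and q = 28.
The new curves are qd = 88 - 6p (demand) and qs = 5p - 40 (supply).
Clearing the new market: 88 - 6p = 5p - 40, so p = 128/11 ≈ 11.6364 and q = 200/11 ≈ 18.1818.
Δq = 18.1818 − 28 = -9.82.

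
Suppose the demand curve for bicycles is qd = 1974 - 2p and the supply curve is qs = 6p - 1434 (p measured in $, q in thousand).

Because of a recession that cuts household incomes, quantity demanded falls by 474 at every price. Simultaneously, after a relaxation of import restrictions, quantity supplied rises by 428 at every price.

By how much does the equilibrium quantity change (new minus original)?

Before the shock: 1974 - 2p = 6p - 1434 ⇒ 3408 = 8p ⇒ p = 426, q = 1122.
With the change applied: demand qd = 1500 - 2p, supply qs = 6p - 1006.
Equate the new curves: 1500 - 2p = 6p - 1006, giving 2506 = 8p, p = 313.25, q = 873.5.
Δq = 873.5 − 1122 = -248.5.

-248.5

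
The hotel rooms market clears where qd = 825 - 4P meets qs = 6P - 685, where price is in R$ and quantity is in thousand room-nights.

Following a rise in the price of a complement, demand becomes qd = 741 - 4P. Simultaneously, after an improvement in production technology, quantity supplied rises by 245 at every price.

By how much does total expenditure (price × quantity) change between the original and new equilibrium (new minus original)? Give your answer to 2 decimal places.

Before the shock: 825 - 4P = 6P - 685 ⇒ 1510 = 10P ⇒ P = 151, q = 221.
With the change applied: demand qd = 741 - 4P, supply qs = 6P - 440.
New equilibrium: 741 - 4P = 6P - 440 ⇒ 1181 = 10P ⇒ P = 118.1, q = 268.6.
Expenditure moves from 151×221 = 33371 to 118.1×268.6 = 31721.66; change = -1649.34.

-1649.34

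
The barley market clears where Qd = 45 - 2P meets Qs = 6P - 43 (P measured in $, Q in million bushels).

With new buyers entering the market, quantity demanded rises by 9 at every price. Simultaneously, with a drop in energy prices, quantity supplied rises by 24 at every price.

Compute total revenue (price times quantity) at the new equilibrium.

326.21875

Initially, 45 - 2P = 6P - 43, so 88 = 8P and P = 11, Q = 23.
The new curves are Qd = 54 - 2P (demand) and Qs = 6P - 19 (supply).
New equilibrium: 54 - 2P = 6P - 19 ⇒ 73 = 8P ⇒ P = 9.125, Q = 35.75.
New expenditure = 9.125 × 35.75 = 326.21875.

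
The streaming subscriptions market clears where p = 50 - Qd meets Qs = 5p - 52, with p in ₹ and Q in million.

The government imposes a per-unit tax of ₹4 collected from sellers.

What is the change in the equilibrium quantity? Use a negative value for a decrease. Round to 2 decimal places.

-3.33

Initially, 50 - p = 5p - 52, so 102 = 6p and p = 17, Q = 33.
Since sellers keep the price net of the tax, the effective supply curve becomes Qs = 5p - 72.
Setting them equal: 50 - p = 5p - 72 → 122 = 6p, so p = 61/3 ≈ 20.3333 and Q = 89/3 ≈ 29.6667.
ΔQ = 29.6667 − 33 = -3.33.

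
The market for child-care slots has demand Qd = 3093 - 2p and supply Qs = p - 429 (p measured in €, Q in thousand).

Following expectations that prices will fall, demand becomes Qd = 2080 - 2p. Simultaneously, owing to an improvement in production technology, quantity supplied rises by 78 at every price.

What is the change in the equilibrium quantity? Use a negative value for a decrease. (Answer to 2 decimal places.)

Before the shock: 3093 - 2p = p - 429 ⇒ 3522 = 3p ⇒ p = 1174, Q = 745.
After the shift, demand is Qd = 2080 - 2p and supply is Qs = p - 351.
New equilibrium: 2080 - 2p = p - 351 ⇒ 2431 = 3p ⇒ p = 2431/3 ≈ 810.3333, Q = 1378/3 ≈ 459.3333.
ΔQ = 459.3333 − 745 = -285.67.

-285.67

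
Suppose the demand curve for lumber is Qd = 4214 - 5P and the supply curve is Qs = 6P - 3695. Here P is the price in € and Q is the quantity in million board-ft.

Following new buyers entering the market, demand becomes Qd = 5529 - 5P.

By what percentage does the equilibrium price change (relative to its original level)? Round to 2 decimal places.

Original equilibrium: 4214 - 5P = 6P - 3695 gives 7909 = 11P, so P = 719 and Q = 619.
After the shift, demand is Qd = 5529 - 5P and supply is Qs = 6P - 3695.
New equilibrium: 5529 - 5P = 6P - 3695 ⇒ 9224 = 11P ⇒ P = 9224/11 ≈ 838.5455, Q = 14699/11 ≈ 1336.2727.
%ΔP = (838.5455 − 719) / 719 × 100 = +16.63%.

+16.63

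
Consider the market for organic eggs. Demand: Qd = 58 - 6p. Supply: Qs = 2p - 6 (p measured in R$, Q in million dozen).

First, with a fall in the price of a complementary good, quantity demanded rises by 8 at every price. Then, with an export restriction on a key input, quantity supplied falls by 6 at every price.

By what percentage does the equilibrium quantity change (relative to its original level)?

-25

Original equilibrium: 58 - 6p = 2p - 6 gives 64 = 8p, so p = 8 and Q = 10.
The shock moves the curves to Qd = 66 - 6p and Qs = 2p - 12.
New equilibrium: 66 - 6p = 2p - 12 ⇒ 78 = 8p ⇒ p = 9.75, Q = 7.5.
%ΔQ = (7.5 − 10) / 10 × 100 = -25%.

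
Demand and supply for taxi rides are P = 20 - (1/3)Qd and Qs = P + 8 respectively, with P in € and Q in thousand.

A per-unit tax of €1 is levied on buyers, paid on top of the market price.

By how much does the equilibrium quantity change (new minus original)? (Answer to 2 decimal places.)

-0.75

Initially, 60 - 3P = P + 8, so 52 = 4P and P = 13, Q = 21.
Since buyers pay the price plus the tax, the effective demand curve becomes Qd = 57 - 3P.
Clearing the new market: 57 - 3P = P + 8, so P = 12.25 and Q = 20.25.
ΔQ = 20.25 − 21 = -0.75.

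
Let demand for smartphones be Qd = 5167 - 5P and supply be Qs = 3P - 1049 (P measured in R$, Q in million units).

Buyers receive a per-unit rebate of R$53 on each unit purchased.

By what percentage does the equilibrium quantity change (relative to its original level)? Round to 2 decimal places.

Before the shock: 5167 - 5P = 3P - 1049 ⇒ 6216 = 8P ⇒ P = 777, Q = 1282.
Since buyers' out-of-pocket price is the market price minus the rebate, the effective demand curve becomes Qd = 5432 - 5P.
Setting them equal: 5432 - 5P = 3P - 1049 → 6481 = 8P, so P = 810.125 and Q = 1381.375.
%ΔQ = (1381.375 − 1282) / 1282 × 100 = +7.75%.

+7.75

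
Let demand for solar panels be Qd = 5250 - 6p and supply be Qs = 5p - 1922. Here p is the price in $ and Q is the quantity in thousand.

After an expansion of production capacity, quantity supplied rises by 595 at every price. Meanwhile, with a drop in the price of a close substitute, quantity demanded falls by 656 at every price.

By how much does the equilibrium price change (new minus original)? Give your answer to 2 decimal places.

Initially, 5250 - 6p = 5p - 1922, so 7172 = 11p and p = 652, Q = 1338.
The new curves are Qd = 4594 - 6p (demand) and Qs = 5p - 1327 (supply).
Clearing the new market: 4594 - 6p = 5p - 1327, so p = 5921/11 ≈ 538.2727 and Q = 15008/11 ≈ 1364.3636.
Δp = 538.2727 − 652 = -113.73.

-113.73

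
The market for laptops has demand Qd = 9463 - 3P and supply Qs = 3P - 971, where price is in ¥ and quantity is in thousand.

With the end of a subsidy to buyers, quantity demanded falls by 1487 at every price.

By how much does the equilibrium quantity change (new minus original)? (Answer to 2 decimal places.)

-743.50

Original equilibrium: 9463 - 3P = 3P - 971 gives 10434 = 6P, so P = 1739 and Q = 4246.
The shock moves the curves to Qd = 7976 - 3P and Qs = 3P - 971.
Setting them equal: 7976 - 3P = 3P - 971 → 8947 = 6P, so P = 8947/6 ≈ 1491.1667 and Q = 3502.5.
ΔQ = 3502.5 − 4246 = -743.50.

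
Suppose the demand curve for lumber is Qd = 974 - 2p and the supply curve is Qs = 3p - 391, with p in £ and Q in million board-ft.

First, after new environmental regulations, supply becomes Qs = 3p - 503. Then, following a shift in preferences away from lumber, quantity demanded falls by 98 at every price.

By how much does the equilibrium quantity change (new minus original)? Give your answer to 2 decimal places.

Solve the original market: 974 - 2p = 3p - 391, hence p = 273 and Q = 428.
With the change applied: demand Qd = 876 - 2p, supply Qs = 3p - 503.
Clearing the new market: 876 - 2p = 3p - 503, so p = 275.8 and Q = 324.4.
ΔQ = 324.4 − 428 = -103.60.

-103.60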